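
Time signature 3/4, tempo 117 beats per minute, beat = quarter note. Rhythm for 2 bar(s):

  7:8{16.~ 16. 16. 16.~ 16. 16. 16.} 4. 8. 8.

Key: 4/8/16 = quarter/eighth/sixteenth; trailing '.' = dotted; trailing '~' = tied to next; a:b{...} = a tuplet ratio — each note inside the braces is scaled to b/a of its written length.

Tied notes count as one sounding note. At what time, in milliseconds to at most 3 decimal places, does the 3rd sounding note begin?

note 3 onset = 9/7b = 659.341ms

1. 0.0ms @ 0 + 439.56ms (6/7)
2. 439.56ms @ 6/7 + 219.78ms (3/7)
3. 659.341ms @ 9/7 + 439.56ms (6/7)
4. 1098.901ms @ 15/7 + 219.78ms (3/7)
5. 1318.681ms @ 18/7 + 219.78ms (3/7)
6. 1538.462ms @ 3 + 769.231ms (3/2)
7. 2307.692ms @ 9/2 + 384.615ms (3/4)
8. 2692.308ms @ 21/4 + 384.615ms (3/4)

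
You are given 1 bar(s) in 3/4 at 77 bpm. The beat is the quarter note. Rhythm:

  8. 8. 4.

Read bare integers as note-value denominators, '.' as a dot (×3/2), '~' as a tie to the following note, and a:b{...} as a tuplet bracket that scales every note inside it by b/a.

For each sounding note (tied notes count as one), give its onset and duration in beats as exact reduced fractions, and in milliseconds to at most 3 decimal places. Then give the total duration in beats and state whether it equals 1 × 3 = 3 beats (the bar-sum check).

1) 0.0ms=0b +584.416ms=3/4b
2) 584.416ms=3/4b +584.416ms=3/4b
3) 1168.831ms=3/2b +1168.831ms=3/2b
Σ=3b of 3 (77bpm 3/4) — PASS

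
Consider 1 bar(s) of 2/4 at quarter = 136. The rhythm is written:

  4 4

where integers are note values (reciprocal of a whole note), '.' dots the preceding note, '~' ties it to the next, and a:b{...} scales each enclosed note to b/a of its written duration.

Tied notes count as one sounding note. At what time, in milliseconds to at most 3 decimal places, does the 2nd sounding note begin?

1. 0.0ms @ 0 + 441.176ms (1)
2. 441.176ms @ 1 + 441.176ms (1)

note 2 onset = 1b = 441.176ms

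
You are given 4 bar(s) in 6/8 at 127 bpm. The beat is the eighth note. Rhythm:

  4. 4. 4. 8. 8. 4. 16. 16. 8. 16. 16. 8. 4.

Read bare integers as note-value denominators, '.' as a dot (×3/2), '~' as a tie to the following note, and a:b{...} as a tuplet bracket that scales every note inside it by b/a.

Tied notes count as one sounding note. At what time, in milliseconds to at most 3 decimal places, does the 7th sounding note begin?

1. 0.0ms @ 0 + 1417.323ms (3)
2. 1417.323ms @ 3 + 1417.323ms (3)
3. 2834.646ms @ 6 + 1417.323ms (3)
4. 4251.969ms @ 9 + 708.661ms (3/2)
5. 4960.63ms @ 21/2 + 708.661ms (3/2)
6. 5669.291ms @ 12 + 1417.323ms (3)
7. 7086.614ms @ 15 + 354.331ms (3/4)
8. 7440.945ms @ 63/4 + 354.331ms (3/4)
9. 7795.276ms @ 33/2 + 708.661ms (3/2)
10. 8503.937ms @ 18 + 354.331ms (3/4)
11. 8858.268ms @ 75/4 + 354.331ms (3/4)
12. 9212.598ms @ 39/2 + 708.661ms (3/2)
13. 9921.26ms @ 21 + 1417.323ms (3)

note 7 onset = 15b = 7086.614ms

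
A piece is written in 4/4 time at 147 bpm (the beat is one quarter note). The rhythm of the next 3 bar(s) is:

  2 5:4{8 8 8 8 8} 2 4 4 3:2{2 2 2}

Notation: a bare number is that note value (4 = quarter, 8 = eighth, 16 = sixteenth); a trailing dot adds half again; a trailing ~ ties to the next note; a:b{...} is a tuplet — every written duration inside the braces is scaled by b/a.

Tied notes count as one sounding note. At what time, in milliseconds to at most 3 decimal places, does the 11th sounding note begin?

1. 0.0ms @ 0 + 816.327ms (2)
2. 816.327ms @ 2 + 163.265ms (2/5)
3. 979.592ms @ 12/5 + 163.265ms (2/5)
4. 1142.857ms @ 14/5 + 163.265ms (2/5)
5. 1306.122ms @ 16/5 + 163.265ms (2/5)
6. 1469.388ms @ 18/5 + 163.265ms (2/5)
7. 1632.653ms @ 4 + 816.327ms (2)
8. 2448.98ms @ 6 + 408.163ms (1)
9. 2857.143ms @ 7 + 408.163ms (1)
10. 3265.306ms @ 8 + 544.218ms (4/3)
11. 3809.524ms @ 28/3 + 544.218ms (4/3)
12. 4353.741ms @ 32/3 + 544.218ms (4/3)

note 11 onset = 28/3b = 3809.524ms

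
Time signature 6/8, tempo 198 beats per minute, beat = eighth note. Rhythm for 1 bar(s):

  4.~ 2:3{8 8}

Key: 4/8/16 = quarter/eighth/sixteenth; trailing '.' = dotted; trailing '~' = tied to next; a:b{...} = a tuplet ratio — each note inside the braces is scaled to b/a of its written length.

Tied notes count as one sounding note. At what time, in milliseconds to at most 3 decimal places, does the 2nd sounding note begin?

1. 0.0ms @ 0 + 1363.636ms (9/2)
2. 1363.636ms @ 9/2 + 454.545ms (3/2)

note 2 onset = 9/2b = 1363.636ms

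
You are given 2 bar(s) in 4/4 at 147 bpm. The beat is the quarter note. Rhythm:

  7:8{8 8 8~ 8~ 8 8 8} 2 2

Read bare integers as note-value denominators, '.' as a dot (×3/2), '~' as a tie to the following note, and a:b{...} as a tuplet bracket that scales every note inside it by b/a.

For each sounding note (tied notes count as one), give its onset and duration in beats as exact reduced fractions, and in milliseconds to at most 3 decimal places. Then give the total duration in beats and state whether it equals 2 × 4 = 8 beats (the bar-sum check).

1) 0.0ms=0b +233.236ms=4/7b
2) 233.236ms=4/7b +233.236ms=4/7b
3) 466.472ms=8/7b +699.708ms=12/7b
4) 1166.181ms=20/7b +233.236ms=4/7b
5) 1399.417ms=24/7b +233.236ms=4/7b
6) 1632.653ms=4b +816.327ms=2b
7) 2448.98ms=6b +816.327ms=2b
Σ=8b of 8 (147bpm 4/4) — PASS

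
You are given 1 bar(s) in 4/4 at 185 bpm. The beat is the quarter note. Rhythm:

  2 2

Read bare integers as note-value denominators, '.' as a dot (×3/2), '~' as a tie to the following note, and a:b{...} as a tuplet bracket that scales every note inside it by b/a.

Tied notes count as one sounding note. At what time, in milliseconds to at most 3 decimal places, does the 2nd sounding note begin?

note 2 onset = 2b = 648.649ms

1. 0.0ms @ 0 + 648.649ms (2)
2. 648.649ms @ 2 + 648.649ms (2)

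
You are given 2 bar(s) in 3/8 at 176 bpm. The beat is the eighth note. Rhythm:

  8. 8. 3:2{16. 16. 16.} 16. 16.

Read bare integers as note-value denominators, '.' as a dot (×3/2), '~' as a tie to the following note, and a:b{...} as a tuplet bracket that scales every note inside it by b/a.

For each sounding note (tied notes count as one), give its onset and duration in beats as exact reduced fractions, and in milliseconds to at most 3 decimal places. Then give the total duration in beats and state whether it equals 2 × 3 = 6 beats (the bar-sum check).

1) 0.0ms=0b +511.364ms=3/2b
2) 511.364ms=3/2b +511.364ms=3/2b
3) 1022.727ms=3b +170.455ms=1/2b
4) 1193.182ms=7/2b +170.455ms=1/2b
5) 1363.636ms=4b +170.455ms=1/2b
6) 1534.091ms=9/2b +255.682ms=3/4b
7) 1789.773ms=21/4b +255.682ms=3/4b
Σ=6b of 6 (176bpm 3/8) — PASS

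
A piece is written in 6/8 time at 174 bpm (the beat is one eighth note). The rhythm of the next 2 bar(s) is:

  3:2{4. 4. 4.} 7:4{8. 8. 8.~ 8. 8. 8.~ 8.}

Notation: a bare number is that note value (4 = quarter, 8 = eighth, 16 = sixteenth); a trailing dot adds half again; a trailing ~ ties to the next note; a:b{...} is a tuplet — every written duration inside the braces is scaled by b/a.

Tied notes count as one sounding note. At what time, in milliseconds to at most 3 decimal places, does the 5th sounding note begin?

1. 0.0ms @ 0 + 689.655ms (2)
2. 689.655ms @ 2 + 689.655ms (2)
3. 1379.31ms @ 4 + 689.655ms (2)
4. 2068.966ms @ 6 + 295.567ms (6/7)
5. 2364.532ms @ 48/7 + 295.567ms (6/7)
6. 2660.099ms @ 54/7 + 591.133ms (12/7)
7. 3251.232ms @ 66/7 + 295.567ms (6/7)
8. 3546.798ms @ 72/7 + 591.133ms (12/7)

note 5 onset = 48/7b = 2364.532ms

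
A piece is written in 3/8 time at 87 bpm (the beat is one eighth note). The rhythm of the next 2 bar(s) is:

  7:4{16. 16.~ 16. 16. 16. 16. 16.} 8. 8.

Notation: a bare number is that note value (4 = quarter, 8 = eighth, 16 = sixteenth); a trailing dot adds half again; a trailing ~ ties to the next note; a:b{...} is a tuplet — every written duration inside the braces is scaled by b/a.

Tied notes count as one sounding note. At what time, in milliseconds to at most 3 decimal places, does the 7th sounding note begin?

note 7 onset = 3b = 2068.966ms

1. 0.0ms @ 0 + 295.567ms (3/7)
2. 295.567ms @ 3/7 + 591.133ms (6/7)
3. 886.7ms @ 9/7 + 295.567ms (3/7)
4. 1182.266ms @ 12/7 + 295.567ms (3/7)
5. 1477.833ms @ 15/7 + 295.567ms (3/7)
6. 1773.399ms @ 18/7 + 295.567ms (3/7)
7. 2068.966ms @ 3 + 1034.483ms (3/2)
8. 3103.448ms @ 9/2 + 1034.483ms (3/2)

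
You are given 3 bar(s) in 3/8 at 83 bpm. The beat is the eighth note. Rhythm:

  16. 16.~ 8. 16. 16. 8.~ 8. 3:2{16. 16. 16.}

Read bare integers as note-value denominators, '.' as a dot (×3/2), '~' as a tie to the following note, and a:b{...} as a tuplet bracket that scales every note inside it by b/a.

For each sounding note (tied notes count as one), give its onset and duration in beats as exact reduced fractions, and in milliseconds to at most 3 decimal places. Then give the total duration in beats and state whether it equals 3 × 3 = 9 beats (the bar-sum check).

1) 0.0ms=0b +542.169ms=3/4b
2) 542.169ms=3/4b +1626.506ms=9/4b
3) 2168.675ms=3b +542.169ms=3/4b
4) 2710.843ms=15/4b +542.169ms=3/4b
5) 3253.012ms=9/2b +2168.675ms=3b
6) 5421.687ms=15/2b +361.446ms=1/2b
7) 5783.133ms=8b +361.446ms=1/2b
8) 6144.578ms=17/2b +361.446ms=1/2b
Σ=9b of 9 (83bpm 3/8) — PASS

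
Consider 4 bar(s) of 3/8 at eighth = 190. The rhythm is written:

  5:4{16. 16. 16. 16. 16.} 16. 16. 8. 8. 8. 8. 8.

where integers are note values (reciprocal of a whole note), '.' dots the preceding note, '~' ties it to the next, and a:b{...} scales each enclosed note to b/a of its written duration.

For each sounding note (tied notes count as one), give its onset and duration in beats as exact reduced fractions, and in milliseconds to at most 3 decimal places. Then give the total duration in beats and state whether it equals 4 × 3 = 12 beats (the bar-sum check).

1) 0.0ms=0b +189.474ms=3/5b
2) 189.474ms=3/5b +189.474ms=3/5b
3) 378.947ms=6/5b +189.474ms=3/5b
4) 568.421ms=9/5b +189.474ms=3/5b
5) 757.895ms=12/5b +189.474ms=3/5b
6) 947.368ms=3b +236.842ms=3/4b
7) 1184.211ms=15/4b +236.842ms=3/4b
8) 1421.053ms=9/2b +473.684ms=3/2b
9) 1894.737ms=6b +473.684ms=3/2b
10) 2368.421ms=15/2b +473.684ms=3/2b
11) 2842.105ms=9b +473.684ms=3/2b
12) 3315.789ms=21/2b +473.684ms=3/2b
Σ=12b of 12 (190bpm 3/8) — PASS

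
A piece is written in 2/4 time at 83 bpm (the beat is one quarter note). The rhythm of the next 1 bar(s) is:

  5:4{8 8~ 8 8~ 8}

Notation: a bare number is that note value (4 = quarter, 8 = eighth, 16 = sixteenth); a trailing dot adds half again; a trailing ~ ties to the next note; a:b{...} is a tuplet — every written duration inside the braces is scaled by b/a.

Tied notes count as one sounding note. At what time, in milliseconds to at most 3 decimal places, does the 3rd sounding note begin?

note 3 onset = 6/5b = 867.47ms

1. 0.0ms @ 0 + 289.157ms (2/5)
2. 289.157ms @ 2/5 + 578.313ms (4/5)
3. 867.47ms @ 6/5 + 578.313ms (4/5)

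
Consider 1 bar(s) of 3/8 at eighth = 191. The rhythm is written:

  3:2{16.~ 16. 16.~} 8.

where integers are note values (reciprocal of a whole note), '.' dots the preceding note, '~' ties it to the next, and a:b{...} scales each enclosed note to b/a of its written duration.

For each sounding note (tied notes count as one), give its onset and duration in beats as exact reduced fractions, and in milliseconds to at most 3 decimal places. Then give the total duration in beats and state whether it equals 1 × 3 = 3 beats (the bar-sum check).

1) 0.0ms=0b +314.136ms=1b
2) 314.136ms=1b +628.272ms=2b
Σ=3b of 3 (191bpm 3/8) — PASS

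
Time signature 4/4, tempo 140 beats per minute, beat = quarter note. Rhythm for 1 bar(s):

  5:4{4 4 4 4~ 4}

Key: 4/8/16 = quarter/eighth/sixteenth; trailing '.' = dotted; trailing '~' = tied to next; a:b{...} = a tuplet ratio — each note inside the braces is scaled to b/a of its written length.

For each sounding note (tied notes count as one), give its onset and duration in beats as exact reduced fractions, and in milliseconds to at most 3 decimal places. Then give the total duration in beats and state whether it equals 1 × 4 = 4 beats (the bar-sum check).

1) 0.0ms=0b +342.857ms=4/5b
2) 342.857ms=4/5b +342.857ms=4/5b
3) 685.714ms=8/5b +342.857ms=4/5b
4) 1028.571ms=12/5b +685.714ms=8/5b
Σ=4b of 4 (140bpm 4/4) — PASS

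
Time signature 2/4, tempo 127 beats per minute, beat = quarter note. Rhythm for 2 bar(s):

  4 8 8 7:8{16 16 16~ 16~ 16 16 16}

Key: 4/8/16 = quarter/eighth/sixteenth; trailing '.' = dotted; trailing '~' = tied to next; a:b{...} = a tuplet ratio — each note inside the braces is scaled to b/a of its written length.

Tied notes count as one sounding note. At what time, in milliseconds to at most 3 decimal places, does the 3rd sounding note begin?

note 3 onset = 3/2b = 708.661ms

1. 0.0ms @ 0 + 472.441ms (1)
2. 472.441ms @ 1 + 236.22ms (1/2)
3. 708.661ms @ 3/2 + 236.22ms (1/2)
4. 944.882ms @ 2 + 134.983ms (2/7)
5. 1079.865ms @ 16/7 + 134.983ms (2/7)
6. 1214.848ms @ 18/7 + 404.949ms (6/7)
7. 1619.798ms @ 24/7 + 134.983ms (2/7)
8. 1754.781ms @ 26/7 + 134.983ms (2/7)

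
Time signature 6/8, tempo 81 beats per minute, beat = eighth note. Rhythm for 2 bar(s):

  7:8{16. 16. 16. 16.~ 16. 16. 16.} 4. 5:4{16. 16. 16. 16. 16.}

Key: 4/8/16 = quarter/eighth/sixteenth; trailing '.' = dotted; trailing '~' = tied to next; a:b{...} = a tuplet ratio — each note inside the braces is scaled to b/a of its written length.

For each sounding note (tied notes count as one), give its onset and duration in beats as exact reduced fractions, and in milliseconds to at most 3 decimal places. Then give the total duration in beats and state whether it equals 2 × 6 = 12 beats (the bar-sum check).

1) 0.0ms=0b +634.921ms=6/7b
2) 634.921ms=6/7b +634.921ms=6/7b
3) 1269.841ms=12/7b +634.921ms=6/7b
4) 1904.762ms=18/7b +1269.841ms=12/7b
5) 3174.603ms=30/7b +634.921ms=6/7b
6) 3809.524ms=36/7b +634.921ms=6/7b
7) 4444.444ms=6b +2222.222ms=3b
8) 6666.667ms=9b +444.444ms=3/5b
9) 7111.111ms=48/5b +444.444ms=3/5b
10) 7555.556ms=51/5b +444.444ms=3/5b
11) 8000.0ms=54/5b +444.444ms=3/5b
12) 8444.444ms=57/5b +444.444ms=3/5b
Σ=12b of 12 (81bpm 6/8) — PASS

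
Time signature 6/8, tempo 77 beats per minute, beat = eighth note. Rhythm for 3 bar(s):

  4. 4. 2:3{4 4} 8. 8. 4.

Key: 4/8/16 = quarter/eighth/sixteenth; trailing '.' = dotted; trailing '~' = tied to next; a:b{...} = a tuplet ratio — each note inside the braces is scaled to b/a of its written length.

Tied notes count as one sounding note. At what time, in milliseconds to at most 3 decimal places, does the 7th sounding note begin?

1. 0.0ms @ 0 + 2337.662ms (3)
2. 2337.662ms @ 3 + 2337.662ms (3)
3. 4675.325ms @ 6 + 2337.662ms (3)
4. 7012.987ms @ 9 + 2337.662ms (3)
5. 9350.649ms @ 12 + 1168.831ms (3/2)
6. 10519.481ms @ 27/2 + 1168.831ms (3/2)
7. 11688.312ms @ 15 + 2337.662ms (3)

note 7 onset = 15b = 11688.312ms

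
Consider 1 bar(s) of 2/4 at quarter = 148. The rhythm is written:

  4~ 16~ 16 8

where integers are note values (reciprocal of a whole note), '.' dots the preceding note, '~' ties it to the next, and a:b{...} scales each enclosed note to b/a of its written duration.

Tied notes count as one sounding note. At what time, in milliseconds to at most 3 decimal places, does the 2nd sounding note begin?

1. 0.0ms @ 0 + 608.108ms (3/2)
2. 608.108ms @ 3/2 + 202.703ms (1/2)

note 2 onset = 3/2b = 608.108ms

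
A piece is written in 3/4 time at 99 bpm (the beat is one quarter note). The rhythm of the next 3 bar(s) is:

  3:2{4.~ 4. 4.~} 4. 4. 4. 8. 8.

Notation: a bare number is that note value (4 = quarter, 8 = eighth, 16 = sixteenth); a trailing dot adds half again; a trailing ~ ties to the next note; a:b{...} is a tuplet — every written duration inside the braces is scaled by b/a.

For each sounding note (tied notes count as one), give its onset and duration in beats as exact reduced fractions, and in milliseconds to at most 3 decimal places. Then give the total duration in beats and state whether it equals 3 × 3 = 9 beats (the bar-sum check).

1) 0.0ms=0b +1212.121ms=2b
2) 1212.121ms=2b +1515.152ms=5/2b
3) 2727.273ms=9/2b +909.091ms=3/2b
4) 3636.364ms=6b +909.091ms=3/2b
5) 4545.455ms=15/2b +454.545ms=3/4b
6) 5000.0ms=33/4b +454.545ms=3/4b
Σ=9b of 9 (99bpm 3/4) — PASS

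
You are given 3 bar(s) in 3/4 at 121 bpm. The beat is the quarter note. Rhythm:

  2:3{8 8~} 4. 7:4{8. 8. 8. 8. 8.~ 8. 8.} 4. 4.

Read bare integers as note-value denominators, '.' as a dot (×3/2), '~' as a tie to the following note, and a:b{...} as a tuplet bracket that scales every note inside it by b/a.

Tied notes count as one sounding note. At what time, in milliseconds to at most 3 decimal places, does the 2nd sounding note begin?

1. 0.0ms @ 0 + 371.901ms (3/4)
2. 371.901ms @ 3/4 + 1115.702ms (9/4)
3. 1487.603ms @ 3 + 212.515ms (3/7)
4. 1700.118ms @ 24/7 + 212.515ms (3/7)
5. 1912.633ms @ 27/7 + 212.515ms (3/7)
6. 2125.148ms @ 30/7 + 212.515ms (3/7)
7. 2337.662ms @ 33/7 + 425.03ms (6/7)
8. 2762.692ms @ 39/7 + 212.515ms (3/7)
9. 2975.207ms @ 6 + 743.802ms (3/2)
10. 3719.008ms @ 15/2 + 743.802ms (3/2)

note 2 onset = 3/4b = 371.901ms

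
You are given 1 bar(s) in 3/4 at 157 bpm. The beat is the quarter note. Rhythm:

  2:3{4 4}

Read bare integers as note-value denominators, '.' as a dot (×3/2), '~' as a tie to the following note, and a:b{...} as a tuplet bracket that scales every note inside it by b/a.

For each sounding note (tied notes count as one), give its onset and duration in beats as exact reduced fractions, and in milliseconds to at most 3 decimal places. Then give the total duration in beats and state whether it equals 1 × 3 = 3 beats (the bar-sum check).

1) 0.0ms=0b +573.248ms=3/2b
2) 573.248ms=3/2b +573.248ms=3/2b
Σ=3b of 3 (157bpm 3/4) — PASS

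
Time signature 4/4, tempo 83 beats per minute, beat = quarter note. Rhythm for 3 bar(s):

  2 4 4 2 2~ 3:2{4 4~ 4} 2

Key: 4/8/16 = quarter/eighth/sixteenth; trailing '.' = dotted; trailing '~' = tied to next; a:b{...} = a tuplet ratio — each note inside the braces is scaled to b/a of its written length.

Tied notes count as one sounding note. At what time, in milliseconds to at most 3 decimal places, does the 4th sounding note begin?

1. 0.0ms @ 0 + 1445.783ms (2)
2. 1445.783ms @ 2 + 722.892ms (1)
3. 2168.675ms @ 3 + 722.892ms (1)
4. 2891.566ms @ 4 + 1445.783ms (2)
5. 4337.349ms @ 6 + 1927.711ms (8/3)
6. 6265.06ms @ 26/3 + 963.855ms (4/3)
7. 7228.916ms @ 10 + 1445.783ms (2)

note 4 onset = 4b = 2891.566ms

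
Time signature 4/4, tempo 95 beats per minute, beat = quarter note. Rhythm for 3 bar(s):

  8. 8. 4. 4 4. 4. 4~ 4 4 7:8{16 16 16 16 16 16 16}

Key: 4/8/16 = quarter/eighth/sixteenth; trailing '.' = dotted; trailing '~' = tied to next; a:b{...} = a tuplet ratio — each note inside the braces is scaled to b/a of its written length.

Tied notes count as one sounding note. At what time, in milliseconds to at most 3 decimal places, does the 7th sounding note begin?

note 7 onset = 7b = 4421.053ms

1. 0.0ms @ 0 + 473.684ms (3/4)
2. 473.684ms @ 3/4 + 473.684ms (3/4)
3. 947.368ms @ 3/2 + 947.368ms (3/2)
4. 1894.737ms @ 3 + 631.579ms (1)
5. 2526.316ms @ 4 + 947.368ms (3/2)
6. 3473.684ms @ 11/2 + 947.368ms (3/2)
7. 4421.053ms @ 7 + 1263.158ms (2)
8. 5684.211ms @ 9 + 631.579ms (1)
9. 6315.789ms @ 10 + 180.451ms (2/7)
10. 6496.241ms @ 72/7 + 180.451ms (2/7)
11. 6676.692ms @ 74/7 + 180.451ms (2/7)
12. 6857.143ms @ 76/7 + 180.451ms (2/7)
13. 7037.594ms @ 78/7 + 180.451ms (2/7)
14. 7218.045ms @ 80/7 + 180.451ms (2/7)
15. 7398.496ms @ 82/7 + 180.451ms (2/7)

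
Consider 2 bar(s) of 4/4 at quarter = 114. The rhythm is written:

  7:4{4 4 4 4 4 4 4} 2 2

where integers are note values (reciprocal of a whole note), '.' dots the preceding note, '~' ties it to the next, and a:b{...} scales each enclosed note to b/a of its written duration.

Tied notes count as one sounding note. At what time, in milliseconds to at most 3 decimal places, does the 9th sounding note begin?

1. 0.0ms @ 0 + 300.752ms (4/7)
2. 300.752ms @ 4/7 + 300.752ms (4/7)
3. 601.504ms @ 8/7 + 300.752ms (4/7)
4. 902.256ms @ 12/7 + 300.752ms (4/7)
5. 1203.008ms @ 16/7 + 300.752ms (4/7)
6. 1503.759ms @ 20/7 + 300.752ms (4/7)
7. 1804.511ms @ 24/7 + 300.752ms (4/7)
8. 2105.263ms @ 4 + 1052.632ms (2)
9. 3157.895ms @ 6 + 1052.632ms (2)

note 9 onset = 6b = 3157.895ms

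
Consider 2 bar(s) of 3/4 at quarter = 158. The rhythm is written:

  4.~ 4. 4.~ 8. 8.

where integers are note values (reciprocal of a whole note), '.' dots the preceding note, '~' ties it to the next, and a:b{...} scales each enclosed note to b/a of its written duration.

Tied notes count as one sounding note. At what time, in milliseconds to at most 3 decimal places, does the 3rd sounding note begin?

note 3 onset = 21/4b = 1993.671ms

1. 0.0ms @ 0 + 1139.241ms (3)
2. 1139.241ms @ 3 + 854.43ms (9/4)
3. 1993.671ms @ 21/4 + 284.81ms (3/4)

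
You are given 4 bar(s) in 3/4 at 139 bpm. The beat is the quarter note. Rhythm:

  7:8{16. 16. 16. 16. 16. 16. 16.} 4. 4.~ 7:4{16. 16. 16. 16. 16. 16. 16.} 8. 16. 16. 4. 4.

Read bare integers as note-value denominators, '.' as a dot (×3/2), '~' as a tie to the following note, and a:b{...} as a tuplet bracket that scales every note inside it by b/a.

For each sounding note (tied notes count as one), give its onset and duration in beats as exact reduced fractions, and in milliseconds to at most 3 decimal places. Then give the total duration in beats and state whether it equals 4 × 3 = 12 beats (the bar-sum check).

1) 0.0ms=0b +184.995ms=3/7b
2) 184.995ms=3/7b +184.995ms=3/7b
3) 369.99ms=6/7b +184.995ms=3/7b
4) 554.985ms=9/7b +184.995ms=3/7b
5) 739.979ms=12/7b +184.995ms=3/7b
6) 924.974ms=15/7b +184.995ms=3/7b
7) 1109.969ms=18/7b +184.995ms=3/7b
8) 1294.964ms=3b +647.482ms=3/2b
9) 1942.446ms=9/2b +739.979ms=12/7b
10) 2682.425ms=87/14b +92.497ms=3/14b
11) 2774.923ms=45/7b +92.497ms=3/14b
12) 2867.42ms=93/14b +92.497ms=3/14b
13) 2959.918ms=48/7b +92.497ms=3/14b
14) 3052.415ms=99/14b +92.497ms=3/14b
15) 3144.913ms=51/7b +92.497ms=3/14b
16) 3237.41ms=15/2b +323.741ms=3/4b
17) 3561.151ms=33/4b +161.871ms=3/8b
18) 3723.022ms=69/8b +161.871ms=3/8b
19) 3884.892ms=9b +647.482ms=3/2b
20) 4532.374ms=21/2b +647.482ms=3/2b
Σ=12b of 12 (139bpm 3/4) — PASS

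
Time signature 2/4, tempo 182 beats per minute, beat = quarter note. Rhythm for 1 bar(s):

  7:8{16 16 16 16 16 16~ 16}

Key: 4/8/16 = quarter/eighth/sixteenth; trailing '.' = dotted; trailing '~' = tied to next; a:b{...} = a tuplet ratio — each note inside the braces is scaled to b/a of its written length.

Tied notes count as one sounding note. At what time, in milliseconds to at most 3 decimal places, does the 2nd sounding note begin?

1. 0.0ms @ 0 + 94.192ms (2/7)
2. 94.192ms @ 2/7 + 94.192ms (2/7)
3. 188.383ms @ 4/7 + 94.192ms (2/7)
4. 282.575ms @ 6/7 + 94.192ms (2/7)
5. 376.766ms @ 8/7 + 94.192ms (2/7)
6. 470.958ms @ 10/7 + 188.383ms (4/7)

note 2 onset = 2/7b = 94.192ms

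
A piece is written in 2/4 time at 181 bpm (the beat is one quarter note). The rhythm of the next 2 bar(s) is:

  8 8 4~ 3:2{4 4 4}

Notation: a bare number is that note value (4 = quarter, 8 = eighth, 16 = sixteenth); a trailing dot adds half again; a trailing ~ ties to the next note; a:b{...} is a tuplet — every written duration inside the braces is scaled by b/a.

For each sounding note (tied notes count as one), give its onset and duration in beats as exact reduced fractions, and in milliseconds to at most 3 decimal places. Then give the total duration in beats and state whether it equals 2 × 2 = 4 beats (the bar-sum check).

1) 0.0ms=0b +165.746ms=1/2b
2) 165.746ms=1/2b +165.746ms=1/2b
3) 331.492ms=1b +552.486ms=5/3b
4) 883.978ms=8/3b +220.994ms=2/3b
5) 1104.972ms=10/3b +220.994ms=2/3b
Σ=4b of 4 (181bpm 2/4) — PASS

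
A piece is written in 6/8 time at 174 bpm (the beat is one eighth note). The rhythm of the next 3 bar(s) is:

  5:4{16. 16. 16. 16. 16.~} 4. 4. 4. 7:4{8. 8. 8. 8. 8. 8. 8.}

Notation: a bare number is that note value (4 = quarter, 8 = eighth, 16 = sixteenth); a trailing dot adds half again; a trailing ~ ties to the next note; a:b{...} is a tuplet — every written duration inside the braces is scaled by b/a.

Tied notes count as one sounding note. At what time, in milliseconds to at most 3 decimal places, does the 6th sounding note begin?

note 6 onset = 6b = 2068.966ms

1. 0.0ms @ 0 + 206.897ms (3/5)
2. 206.897ms @ 3/5 + 206.897ms (3/5)
3. 413.793ms @ 6/5 + 206.897ms (3/5)
4. 620.69ms @ 9/5 + 206.897ms (3/5)
5. 827.586ms @ 12/5 + 1241.379ms (18/5)
6. 2068.966ms @ 6 + 1034.483ms (3)
7. 3103.448ms @ 9 + 1034.483ms (3)
8. 4137.931ms @ 12 + 295.567ms (6/7)
9. 4433.498ms @ 90/7 + 295.567ms (6/7)
10. 4729.064ms @ 96/7 + 295.567ms (6/7)
11. 5024.631ms @ 102/7 + 295.567ms (6/7)
12. 5320.197ms @ 108/7 + 295.567ms (6/7)
13. 5615.764ms @ 114/7 + 295.567ms (6/7)
14. 5911.33ms @ 120/7 + 295.567ms (6/7)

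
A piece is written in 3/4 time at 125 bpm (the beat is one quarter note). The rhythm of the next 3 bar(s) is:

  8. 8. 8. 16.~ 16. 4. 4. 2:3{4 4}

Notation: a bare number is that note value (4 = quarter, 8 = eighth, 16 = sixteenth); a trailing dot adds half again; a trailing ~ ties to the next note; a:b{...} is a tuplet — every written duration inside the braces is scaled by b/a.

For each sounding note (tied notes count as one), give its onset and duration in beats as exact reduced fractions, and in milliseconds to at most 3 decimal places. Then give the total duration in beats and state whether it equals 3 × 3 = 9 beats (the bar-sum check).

1) 0.0ms=0b +360.0ms=3/4b
2) 360.0ms=3/4b +360.0ms=3/4b
3) 720.0ms=3/2b +360.0ms=3/4b
4) 1080.0ms=9/4b +360.0ms=3/4b
5) 1440.0ms=3b +720.0ms=3/2b
6) 2160.0ms=9/2b +720.0ms=3/2b
7) 2880.0ms=6b +720.0ms=3/2b
8) 3600.0ms=15/2b +720.0ms=3/2b
Σ=9b of 9 (125bpm 3/4) — PASS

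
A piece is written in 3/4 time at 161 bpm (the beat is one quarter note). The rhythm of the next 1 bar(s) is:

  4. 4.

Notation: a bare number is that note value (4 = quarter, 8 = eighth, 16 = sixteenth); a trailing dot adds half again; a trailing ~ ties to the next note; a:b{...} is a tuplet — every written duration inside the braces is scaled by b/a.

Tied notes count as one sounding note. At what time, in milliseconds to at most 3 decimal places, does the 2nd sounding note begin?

note 2 onset = 3/2b = 559.006ms

1. 0.0ms @ 0 + 559.006ms (3/2)
2. 559.006ms @ 3/2 + 559.006ms (3/2)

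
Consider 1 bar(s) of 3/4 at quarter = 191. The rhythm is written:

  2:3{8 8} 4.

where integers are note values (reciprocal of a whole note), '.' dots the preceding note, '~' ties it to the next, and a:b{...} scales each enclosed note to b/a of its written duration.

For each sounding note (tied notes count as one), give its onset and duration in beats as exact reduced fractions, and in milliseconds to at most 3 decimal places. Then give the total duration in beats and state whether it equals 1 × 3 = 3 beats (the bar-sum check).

1) 0.0ms=0b +235.602ms=3/4b
2) 235.602ms=3/4b +235.602ms=3/4b
3) 471.204ms=3/2b +471.204ms=3/2b
Σ=3b of 3 (191bpm 3/4) — PASS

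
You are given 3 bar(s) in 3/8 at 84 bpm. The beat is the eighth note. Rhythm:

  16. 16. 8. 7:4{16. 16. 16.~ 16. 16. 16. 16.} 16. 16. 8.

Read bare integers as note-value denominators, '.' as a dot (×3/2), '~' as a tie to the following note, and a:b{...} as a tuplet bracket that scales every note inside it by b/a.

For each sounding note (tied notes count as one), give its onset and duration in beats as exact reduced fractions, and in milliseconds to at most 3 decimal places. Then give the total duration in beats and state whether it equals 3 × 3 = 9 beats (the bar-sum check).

1) 0.0ms=0b +535.714ms=3/4b
2) 535.714ms=3/4b +535.714ms=3/4b
3) 1071.429ms=3/2b +1071.429ms=3/2b
4) 2142.857ms=3b +306.122ms=3/7b
5) 2448.98ms=24/7b +306.122ms=3/7b
6) 2755.102ms=27/7b +612.245ms=6/7b
7) 3367.347ms=33/7b +306.122ms=3/7b
8) 3673.469ms=36/7b +306.122ms=3/7b
9) 3979.592ms=39/7b +306.122ms=3/7b
10) 4285.714ms=6b +535.714ms=3/4b
11) 4821.429ms=27/4b +535.714ms=3/4b
12) 5357.143ms=15/2b +1071.429ms=3/2b
Σ=9b of 9 (84bpm 3/8) — PASS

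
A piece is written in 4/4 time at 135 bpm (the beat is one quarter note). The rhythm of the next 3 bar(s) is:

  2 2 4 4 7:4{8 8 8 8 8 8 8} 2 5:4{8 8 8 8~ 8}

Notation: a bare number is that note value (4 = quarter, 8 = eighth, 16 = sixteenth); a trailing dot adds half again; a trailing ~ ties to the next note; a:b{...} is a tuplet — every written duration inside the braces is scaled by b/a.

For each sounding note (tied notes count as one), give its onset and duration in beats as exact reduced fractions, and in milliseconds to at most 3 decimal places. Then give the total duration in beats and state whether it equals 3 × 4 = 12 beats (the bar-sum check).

1) 0.0ms=0b +888.889ms=2b
2) 888.889ms=2b +888.889ms=2b
3) 1777.778ms=4b +444.444ms=1b
4) 2222.222ms=5b +444.444ms=1b
5) 2666.667ms=6b +126.984ms=2/7b
6) 2793.651ms=44/7b +126.984ms=2/7b
7) 2920.635ms=46/7b +126.984ms=2/7b
8) 3047.619ms=48/7b +126.984ms=2/7b
9) 3174.603ms=50/7b +126.984ms=2/7b
10) 3301.587ms=52/7b +126.984ms=2/7b
11) 3428.571ms=54/7b +126.984ms=2/7b
12) 3555.556ms=8b +888.889ms=2b
13) 4444.444ms=10b +177.778ms=2/5b
14) 4622.222ms=52/5b +177.778ms=2/5b
15) 4800.0ms=54/5b +177.778ms=2/5b
16) 4977.778ms=56/5b +355.556ms=4/5b
Σ=12b of 12 (135bpm 4/4) — PASS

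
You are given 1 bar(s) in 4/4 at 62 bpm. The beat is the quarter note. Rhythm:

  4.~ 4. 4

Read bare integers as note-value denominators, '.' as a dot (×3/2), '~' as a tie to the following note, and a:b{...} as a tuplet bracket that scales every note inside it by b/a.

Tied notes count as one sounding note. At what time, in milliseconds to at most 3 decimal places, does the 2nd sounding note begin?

1. 0.0ms @ 0 + 2903.226ms (3)
2. 2903.226ms @ 3 + 967.742ms (1)

note 2 onset = 3b = 2903.226ms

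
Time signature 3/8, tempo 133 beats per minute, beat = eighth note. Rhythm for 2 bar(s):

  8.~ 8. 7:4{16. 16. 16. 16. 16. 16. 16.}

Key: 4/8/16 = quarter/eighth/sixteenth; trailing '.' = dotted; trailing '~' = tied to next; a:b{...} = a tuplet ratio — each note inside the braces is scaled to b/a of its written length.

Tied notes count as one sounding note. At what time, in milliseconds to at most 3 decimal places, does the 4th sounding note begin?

note 4 onset = 27/7b = 1740.064ms

1. 0.0ms @ 0 + 1353.383ms (3)
2. 1353.383ms @ 3 + 193.34ms (3/7)
3. 1546.724ms @ 24/7 + 193.34ms (3/7)
4. 1740.064ms @ 27/7 + 193.34ms (3/7)
5. 1933.405ms @ 30/7 + 193.34ms (3/7)
6. 2126.745ms @ 33/7 + 193.34ms (3/7)
7. 2320.086ms @ 36/7 + 193.34ms (3/7)
8. 2513.426ms @ 39/7 + 193.34ms (3/7)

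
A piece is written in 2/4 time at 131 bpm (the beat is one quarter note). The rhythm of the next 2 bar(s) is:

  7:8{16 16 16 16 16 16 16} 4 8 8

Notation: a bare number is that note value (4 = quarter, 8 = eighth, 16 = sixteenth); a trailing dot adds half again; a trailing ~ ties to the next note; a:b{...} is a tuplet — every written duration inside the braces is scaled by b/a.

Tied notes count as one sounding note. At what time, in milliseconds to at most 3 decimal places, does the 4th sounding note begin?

1. 0.0ms @ 0 + 130.862ms (2/7)
2. 130.862ms @ 2/7 + 130.862ms (2/7)
3. 261.723ms @ 4/7 + 130.862ms (2/7)
4. 392.585ms @ 6/7 + 130.862ms (2/7)
5. 523.446ms @ 8/7 + 130.862ms (2/7)
6. 654.308ms @ 10/7 + 130.862ms (2/7)
7. 785.169ms @ 12/7 + 130.862ms (2/7)
8. 916.031ms @ 2 + 458.015ms (1)
9. 1374.046ms @ 3 + 229.008ms (1/2)
10. 1603.053ms @ 7/2 + 229.008ms (1/2)

note 4 onset = 6/7b = 392.585ms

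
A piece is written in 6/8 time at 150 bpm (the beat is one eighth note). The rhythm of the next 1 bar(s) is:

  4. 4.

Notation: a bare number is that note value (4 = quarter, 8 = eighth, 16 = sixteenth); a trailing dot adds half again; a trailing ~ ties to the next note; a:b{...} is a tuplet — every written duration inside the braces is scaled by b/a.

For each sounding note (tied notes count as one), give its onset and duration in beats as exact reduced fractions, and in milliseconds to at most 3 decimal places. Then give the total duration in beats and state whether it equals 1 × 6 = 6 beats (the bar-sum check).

1) 0.0ms=0b +1200.0ms=3b
2) 1200.0ms=3b +1200.0ms=3b
Σ=6b of 6 (150bpm 6/8) — PASS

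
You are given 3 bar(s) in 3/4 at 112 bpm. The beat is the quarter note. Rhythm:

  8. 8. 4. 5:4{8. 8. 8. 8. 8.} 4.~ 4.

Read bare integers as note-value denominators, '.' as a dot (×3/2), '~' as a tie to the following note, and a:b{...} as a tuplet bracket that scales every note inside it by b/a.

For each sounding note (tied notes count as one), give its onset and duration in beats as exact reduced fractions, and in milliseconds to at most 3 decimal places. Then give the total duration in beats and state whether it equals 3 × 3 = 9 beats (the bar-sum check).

1) 0.0ms=0b +401.786ms=3/4b
2) 401.786ms=3/4b +401.786ms=3/4b
3) 803.571ms=3/2b +803.571ms=3/2b
4) 1607.143ms=3b +321.429ms=3/5b
5) 1928.571ms=18/5b +321.429ms=3/5b
6) 2250.0ms=21/5b +321.429ms=3/5b
7) 2571.429ms=24/5b +321.429ms=3/5b
8) 2892.857ms=27/5b +321.429ms=3/5b
9) 3214.286ms=6b +1607.143ms=3b
Σ=9b of 9 (112bpm 3/4) — PASS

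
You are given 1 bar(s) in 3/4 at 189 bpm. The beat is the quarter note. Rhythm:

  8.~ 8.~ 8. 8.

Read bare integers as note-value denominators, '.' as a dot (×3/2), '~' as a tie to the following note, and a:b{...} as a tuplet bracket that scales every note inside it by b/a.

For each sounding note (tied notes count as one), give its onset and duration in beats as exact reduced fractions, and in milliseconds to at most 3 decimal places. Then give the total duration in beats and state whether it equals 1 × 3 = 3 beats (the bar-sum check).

1) 0.0ms=0b +714.286ms=9/4b
2) 714.286ms=9/4b +238.095ms=3/4b
Σ=3b of 3 (189bpm 3/4) — PASS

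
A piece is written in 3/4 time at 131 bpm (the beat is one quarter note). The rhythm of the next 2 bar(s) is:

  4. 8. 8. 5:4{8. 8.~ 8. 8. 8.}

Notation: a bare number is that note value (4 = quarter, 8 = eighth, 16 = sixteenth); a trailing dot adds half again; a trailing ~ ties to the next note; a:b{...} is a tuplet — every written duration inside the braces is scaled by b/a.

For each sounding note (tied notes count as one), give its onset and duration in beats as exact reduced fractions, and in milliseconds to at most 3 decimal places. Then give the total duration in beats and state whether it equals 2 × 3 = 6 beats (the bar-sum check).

1) 0.0ms=0b +687.023ms=3/2b
2) 687.023ms=3/2b +343.511ms=3/4b
3) 1030.534ms=9/4b +343.511ms=3/4b
4) 1374.046ms=3b +274.809ms=3/5b
5) 1648.855ms=18/5b +549.618ms=6/5b
6) 2198.473ms=24/5b +274.809ms=3/5b
7) 2473.282ms=27/5b +274.809ms=3/5b
Σ=6b of 6 (131bpm 3/4) — PASS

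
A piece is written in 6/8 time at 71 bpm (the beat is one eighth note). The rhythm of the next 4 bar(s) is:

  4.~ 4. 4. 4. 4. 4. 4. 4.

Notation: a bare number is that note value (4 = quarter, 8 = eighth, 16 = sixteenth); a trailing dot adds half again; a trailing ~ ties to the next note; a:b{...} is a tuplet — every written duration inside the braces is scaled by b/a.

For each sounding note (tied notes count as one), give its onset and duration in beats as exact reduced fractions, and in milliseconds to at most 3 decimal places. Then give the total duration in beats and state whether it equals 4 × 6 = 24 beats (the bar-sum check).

1) 0.0ms=0b +5070.423ms=6b
2) 5070.423ms=6b +2535.211ms=3b
3) 7605.634ms=9b +2535.211ms=3b
4) 10140.845ms=12b +2535.211ms=3b
5) 12676.056ms=15b +2535.211ms=3b
6) 15211.268ms=18b +2535.211ms=3b
7) 17746.479ms=21b +2535.211ms=3b
Σ=24b of 24 (71bpm 6/8) — PASS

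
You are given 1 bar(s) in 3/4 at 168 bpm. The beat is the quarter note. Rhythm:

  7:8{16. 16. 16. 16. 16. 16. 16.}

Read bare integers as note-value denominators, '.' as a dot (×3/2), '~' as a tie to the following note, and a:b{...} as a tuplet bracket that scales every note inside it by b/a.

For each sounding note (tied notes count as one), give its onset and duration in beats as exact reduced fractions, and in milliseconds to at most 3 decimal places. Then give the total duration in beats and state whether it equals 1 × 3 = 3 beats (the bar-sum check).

1) 0.0ms=0b +153.061ms=3/7b
2) 153.061ms=3/7b +153.061ms=3/7b
3) 306.122ms=6/7b +153.061ms=3/7b
4) 459.184ms=9/7b +153.061ms=3/7b
5) 612.245ms=12/7b +153.061ms=3/7b
6) 765.306ms=15/7b +153.061ms=3/7b
7) 918.367ms=18/7b +153.061ms=3/7b
Σ=3b of 3 (168bpm 3/4) — PASS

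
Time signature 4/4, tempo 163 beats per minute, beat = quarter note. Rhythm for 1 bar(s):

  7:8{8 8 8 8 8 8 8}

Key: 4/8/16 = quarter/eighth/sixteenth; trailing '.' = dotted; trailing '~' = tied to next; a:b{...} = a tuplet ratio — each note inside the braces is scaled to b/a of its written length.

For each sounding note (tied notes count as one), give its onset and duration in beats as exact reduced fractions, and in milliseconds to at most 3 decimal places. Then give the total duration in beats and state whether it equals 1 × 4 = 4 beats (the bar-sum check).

1) 0.0ms=0b +210.342ms=4/7b
2) 210.342ms=4/7b +210.342ms=4/7b
3) 420.684ms=8/7b +210.342ms=4/7b
4) 631.025ms=12/7b +210.342ms=4/7b
5) 841.367ms=16/7b +210.342ms=4/7b
6) 1051.709ms=20/7b +210.342ms=4/7b
7) 1262.051ms=24/7b +210.342ms=4/7b
Σ=4b of 4 (163bpm 4/4) — PASS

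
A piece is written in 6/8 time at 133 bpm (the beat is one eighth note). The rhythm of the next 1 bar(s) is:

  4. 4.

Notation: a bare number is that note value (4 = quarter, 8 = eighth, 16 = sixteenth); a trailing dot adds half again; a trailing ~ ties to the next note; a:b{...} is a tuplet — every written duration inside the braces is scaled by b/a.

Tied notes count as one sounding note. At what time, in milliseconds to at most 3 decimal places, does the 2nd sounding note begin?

1. 0.0ms @ 0 + 1353.383ms (3)
2. 1353.383ms @ 3 + 1353.383ms (3)

note 2 onset = 3b = 1353.383ms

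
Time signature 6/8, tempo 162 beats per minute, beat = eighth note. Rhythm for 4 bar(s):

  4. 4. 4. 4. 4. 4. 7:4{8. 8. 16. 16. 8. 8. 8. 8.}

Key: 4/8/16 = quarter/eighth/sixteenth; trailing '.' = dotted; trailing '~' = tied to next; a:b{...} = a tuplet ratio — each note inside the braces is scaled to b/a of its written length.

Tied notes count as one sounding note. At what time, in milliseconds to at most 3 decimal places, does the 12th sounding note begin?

note 12 onset = 150/7b = 7936.508ms

1. 0.0ms @ 0 + 1111.111ms (3)
2. 1111.111ms @ 3 + 1111.111ms (3)
3. 2222.222ms @ 6 + 1111.111ms (3)
4. 3333.333ms @ 9 + 1111.111ms (3)
5. 4444.444ms @ 12 + 1111.111ms (3)
6. 5555.556ms @ 15 + 1111.111ms (3)
7. 6666.667ms @ 18 + 317.46ms (6/7)
8. 6984.127ms @ 132/7 + 317.46ms (6/7)
9. 7301.587ms @ 138/7 + 158.73ms (3/7)
10. 7460.317ms @ 141/7 + 158.73ms (3/7)
11. 7619.048ms @ 144/7 + 317.46ms (6/7)
12. 7936.508ms @ 150/7 + 317.46ms (6/7)
13. 8253.968ms @ 156/7 + 317.46ms (6/7)
14. 8571.429ms @ 162/7 + 317.46ms (6/7)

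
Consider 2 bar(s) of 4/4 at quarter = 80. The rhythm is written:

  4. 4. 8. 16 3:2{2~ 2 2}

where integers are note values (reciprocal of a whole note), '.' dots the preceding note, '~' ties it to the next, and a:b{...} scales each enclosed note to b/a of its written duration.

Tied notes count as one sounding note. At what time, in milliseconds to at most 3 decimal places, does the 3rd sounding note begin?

note 3 onset = 3b = 2250.0ms

1. 0.0ms @ 0 + 1125.0ms (3/2)
2. 1125.0ms @ 3/2 + 1125.0ms (3/2)
3. 2250.0ms @ 3 + 562.5ms (3/4)
4. 2812.5ms @ 15/4 + 187.5ms (1/4)
5. 3000.0ms @ 4 + 2000.0ms (8/3)
6. 5000.0ms @ 20/3 + 1000.0ms (4/3)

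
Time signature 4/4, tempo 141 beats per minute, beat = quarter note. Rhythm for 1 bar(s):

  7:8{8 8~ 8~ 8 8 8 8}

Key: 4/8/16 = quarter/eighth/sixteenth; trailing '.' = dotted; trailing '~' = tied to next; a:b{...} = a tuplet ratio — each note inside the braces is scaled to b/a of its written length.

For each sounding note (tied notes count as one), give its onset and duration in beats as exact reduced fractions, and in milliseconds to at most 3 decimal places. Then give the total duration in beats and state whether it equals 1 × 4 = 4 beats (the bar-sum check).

1) 0.0ms=0b +243.161ms=4/7b
2) 243.161ms=4/7b +729.483ms=12/7b
3) 972.644ms=16/7b +243.161ms=4/7b
4) 1215.805ms=20/7b +243.161ms=4/7b
5) 1458.967ms=24/7b +243.161ms=4/7b
Σ=4b of 4 (141bpm 4/4) — PASS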